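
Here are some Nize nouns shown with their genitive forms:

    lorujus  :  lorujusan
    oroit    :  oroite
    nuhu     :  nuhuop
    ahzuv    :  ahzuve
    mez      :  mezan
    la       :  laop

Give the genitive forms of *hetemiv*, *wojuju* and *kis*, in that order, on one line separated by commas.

hetemive, wojujuop, kisan

The pattern is sibilance of the final sound: -an when the stem ends in a sibilant (*lorujus*, *mez*); -e when the stem ends in a non-sibilant consonant (*oroit*, *ahzuv*); -op when the stem ends in a vowel (*nuhu*, *la*).
The final sound of *hetemiv* is /v/, which is a non-sibilant consonant, so the suffix is -e, giving *hetemive*.
*wojuju* — final sound /u/ (a vowel) → -op → *wojujuop*.
Since the final sound of *kis* is /s/ (a sibilant), it takes -an, giving *kisan*.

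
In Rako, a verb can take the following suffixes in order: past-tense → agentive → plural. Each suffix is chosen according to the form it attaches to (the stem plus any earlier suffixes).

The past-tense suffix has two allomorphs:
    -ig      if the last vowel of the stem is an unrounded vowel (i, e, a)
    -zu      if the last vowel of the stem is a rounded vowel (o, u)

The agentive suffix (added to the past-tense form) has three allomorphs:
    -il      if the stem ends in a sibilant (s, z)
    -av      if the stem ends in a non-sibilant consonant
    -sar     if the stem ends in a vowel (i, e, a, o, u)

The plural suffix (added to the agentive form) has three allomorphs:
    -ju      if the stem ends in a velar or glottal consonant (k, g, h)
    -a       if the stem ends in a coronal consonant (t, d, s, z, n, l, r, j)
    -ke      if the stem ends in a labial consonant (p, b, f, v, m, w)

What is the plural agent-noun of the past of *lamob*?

The last vowel of *lamob* is /o/, which is a rounded vowel, so the past-tense suffix is -zu, giving *lamobzu*.
The final sound of the past-tense form *lamobzu* is /u/, which is a vowel, so the agentive suffix is -sar, giving *lamobzusar*.
The final consonant of the agentive form *lamobzusar* is /r/, which is coronal, so the plural suffix is -a, giving *lamobzusara*.

lamobzusara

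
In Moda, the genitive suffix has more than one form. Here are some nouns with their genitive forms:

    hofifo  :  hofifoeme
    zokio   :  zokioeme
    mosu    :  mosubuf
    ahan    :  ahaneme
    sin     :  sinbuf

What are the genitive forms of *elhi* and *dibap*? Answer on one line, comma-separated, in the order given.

elhibuf, dibapeme

The alternation tracks the last vowel of the stem — -buf when the last vowel of the stem is a high vowel (*mosu*, *sin*); -eme when the last vowel of the stem is a non-high vowel (*hofifo*, *zokio*, *ahan*).
Since the last vowel of *elhi* is /i/ (a high vowel), it takes -buf, giving *elhibuf*.
*dibap* — last vowel /a/ (a non-high vowel) → -eme → *dibapeme*.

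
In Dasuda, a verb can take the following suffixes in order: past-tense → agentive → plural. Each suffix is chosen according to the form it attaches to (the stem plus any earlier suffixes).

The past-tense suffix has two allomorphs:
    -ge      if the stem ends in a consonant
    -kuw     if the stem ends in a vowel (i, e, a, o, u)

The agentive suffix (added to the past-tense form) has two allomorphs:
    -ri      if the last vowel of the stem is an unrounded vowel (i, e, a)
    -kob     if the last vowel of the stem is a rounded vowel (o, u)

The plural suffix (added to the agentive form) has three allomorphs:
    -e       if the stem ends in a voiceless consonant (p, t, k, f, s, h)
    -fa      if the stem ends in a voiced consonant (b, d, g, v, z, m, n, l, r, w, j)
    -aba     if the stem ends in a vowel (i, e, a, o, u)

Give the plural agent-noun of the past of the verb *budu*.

budukuwkobfa

*budu*: final sound = /u/, a vowel → -kuw → *budukuw*.
Since the last vowel of the past-tense form *budukuw* is /u/ (a rounded vowel), it takes -kob, giving *budukuwkob*.
Since the final sound of the agentive form *budukuwkob* is /b/ (a voiced consonant), it takes -fa, giving *budukuwkobfa*.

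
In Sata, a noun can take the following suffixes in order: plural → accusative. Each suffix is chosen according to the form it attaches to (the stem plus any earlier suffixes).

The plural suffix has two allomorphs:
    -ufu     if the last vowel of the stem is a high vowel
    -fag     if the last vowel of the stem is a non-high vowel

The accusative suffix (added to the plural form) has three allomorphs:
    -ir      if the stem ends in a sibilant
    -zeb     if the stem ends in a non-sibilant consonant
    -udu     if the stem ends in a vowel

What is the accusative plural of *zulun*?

The last vowel of *zulun* is /u/, which is a high vowel, so the plural suffix is -ufu, giving *zulunufu*.
The plural form *zulunufu* — final sound /u/ (a vowel) → -udu → *zulunufuudu*.

zulunufuudu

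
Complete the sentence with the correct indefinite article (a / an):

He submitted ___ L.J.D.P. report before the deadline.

an

The indefinite article is chosen by the initial *sound* of the following word, not its spelling.
The initialism *L.J.D.P.* is read letter by letter; the first letter, L, is pronounced /ɛl/, which begins with a vowel sound.
So the article is *an*: He submitted an L.J.D.P. report before the deadline.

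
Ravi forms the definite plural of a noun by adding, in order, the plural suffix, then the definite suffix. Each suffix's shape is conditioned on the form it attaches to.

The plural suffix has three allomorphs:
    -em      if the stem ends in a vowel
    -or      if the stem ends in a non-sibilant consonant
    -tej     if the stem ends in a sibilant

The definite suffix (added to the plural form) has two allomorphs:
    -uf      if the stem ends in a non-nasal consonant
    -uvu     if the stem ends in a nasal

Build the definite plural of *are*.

areemuvu

Since the final sound of *are* is /e/ (a vowel), it takes -em, giving *areem*.
The plural form *areem*: final consonant = /m/, a nasal → -uvu → *areemuvu*.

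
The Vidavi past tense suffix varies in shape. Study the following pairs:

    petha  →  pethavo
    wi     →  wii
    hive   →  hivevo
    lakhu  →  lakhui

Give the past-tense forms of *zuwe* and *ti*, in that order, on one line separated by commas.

The alternation tracks the last vowel of the stem — -i when the last vowel of the stem is a high vowel (*wi*, *lakhu*); -vo when the last vowel of the stem is a non-high vowel (*petha*, *hive*).
Since the last vowel of *zuwe* is /e/ (a non-high vowel), it takes -vo, giving *zuwevo*.
The last vowel of *ti* is /i/, which is a high vowel, so the suffix is -i, giving *tii*.

zuwevo, tii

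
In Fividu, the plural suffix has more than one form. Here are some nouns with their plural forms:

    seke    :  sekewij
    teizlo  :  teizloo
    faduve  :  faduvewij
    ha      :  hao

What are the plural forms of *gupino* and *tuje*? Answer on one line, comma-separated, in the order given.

gupinoo, tujewij

Looking at the last vowel of each stem: -wij when the last vowel of the stem is a front vowel (*seke*, *faduve*); -o when the last vowel of the stem is a back vowel (*teizlo*, *ha*).
The last vowel of *gupino* is /o/, which is a back vowel, so the suffix is -o, giving *gupinoo*.
*tuje*: last vowel = /e/, a front vowel → -wij → *tujewij*.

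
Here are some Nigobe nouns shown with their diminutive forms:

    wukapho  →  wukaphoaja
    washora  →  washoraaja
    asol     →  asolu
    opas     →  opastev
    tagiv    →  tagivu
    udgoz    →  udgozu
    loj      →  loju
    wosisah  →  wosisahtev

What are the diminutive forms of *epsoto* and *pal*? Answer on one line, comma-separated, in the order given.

epsotoaja, palu

The suffix is conditioned by the final sound: -tev when the stem ends in a voiceless consonant (*opas*, *wosisah*); -u when the stem ends in a voiced consonant (*asol*, *tagiv*, *udgoz*, *loj*); -aja when the stem ends in a vowel (*wukapho*, *washora*).
*epsoto* — final sound /o/ (a vowel) → -aja → *epsotoaja*.
The final sound of *pal* is /l/, which is a voiced consonant, so the suffix is -u, giving *palu*.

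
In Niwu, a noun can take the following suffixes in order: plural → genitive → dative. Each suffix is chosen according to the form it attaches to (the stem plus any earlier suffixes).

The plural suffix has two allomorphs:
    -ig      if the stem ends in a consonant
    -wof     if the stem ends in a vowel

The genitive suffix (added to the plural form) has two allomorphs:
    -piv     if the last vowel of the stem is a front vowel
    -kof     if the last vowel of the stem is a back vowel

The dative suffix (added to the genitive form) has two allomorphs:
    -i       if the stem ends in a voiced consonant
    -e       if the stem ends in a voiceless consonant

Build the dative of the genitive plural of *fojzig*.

*fojzig* — final sound /g/ (a consonant) → -ig → *fojzigig*.
Since the last vowel of the plural form *fojzigig* is /i/ (a front vowel), it takes -piv, giving *fojzigigpiv*.
Since the final consonant of the genitive form *fojzigigpiv* is /v/ (voiced), it takes -i, giving *fojzigigpivi*.

fojzigigpivi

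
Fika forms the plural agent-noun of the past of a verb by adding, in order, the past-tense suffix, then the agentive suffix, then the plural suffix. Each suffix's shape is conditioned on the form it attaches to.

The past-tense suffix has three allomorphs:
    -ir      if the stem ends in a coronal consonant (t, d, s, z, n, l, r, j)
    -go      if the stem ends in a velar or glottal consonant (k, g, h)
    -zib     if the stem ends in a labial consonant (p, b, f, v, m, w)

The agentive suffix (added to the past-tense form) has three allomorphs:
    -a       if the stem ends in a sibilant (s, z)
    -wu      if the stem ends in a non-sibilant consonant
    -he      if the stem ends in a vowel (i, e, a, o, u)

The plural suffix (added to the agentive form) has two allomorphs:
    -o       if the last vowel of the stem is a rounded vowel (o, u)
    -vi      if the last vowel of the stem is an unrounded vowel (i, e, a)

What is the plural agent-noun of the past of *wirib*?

*wirib* — final consonant /b/ (labial) → -zib → *wiribzib*.
Since the final sound of the past-tense form *wiribzib* is /b/ (a non-sibilant consonant), it takes -wu, giving *wiribzibwu*.
The agentive form *wiribzibwu*: last vowel = /u/, a rounded vowel → -o → *wiribzibwuo*.

wiribzibwuo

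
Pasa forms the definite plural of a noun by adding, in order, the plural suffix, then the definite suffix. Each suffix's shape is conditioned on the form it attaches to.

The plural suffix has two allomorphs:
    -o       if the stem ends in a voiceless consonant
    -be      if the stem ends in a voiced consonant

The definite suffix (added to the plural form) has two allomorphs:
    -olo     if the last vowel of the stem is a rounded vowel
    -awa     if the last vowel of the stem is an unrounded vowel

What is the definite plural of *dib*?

*dib* — final consonant /b/ (voiced) → -be → *dibbe*.
The plural form *dibbe*: last vowel = /e/, an unrounded vowel → -awa → *dibbeawa*.

dibbeawa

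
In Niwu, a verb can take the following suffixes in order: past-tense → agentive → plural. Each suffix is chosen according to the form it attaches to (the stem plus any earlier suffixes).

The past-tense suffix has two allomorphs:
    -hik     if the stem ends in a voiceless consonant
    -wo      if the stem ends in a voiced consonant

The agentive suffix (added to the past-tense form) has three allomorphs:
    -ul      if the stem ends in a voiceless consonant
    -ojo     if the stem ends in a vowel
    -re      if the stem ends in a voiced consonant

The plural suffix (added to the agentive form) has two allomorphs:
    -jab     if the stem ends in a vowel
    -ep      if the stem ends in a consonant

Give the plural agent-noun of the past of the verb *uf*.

ufhikulep

*uf*: final consonant = /f/, voiceless → -hik → *ufhik*.
The past-tense form *ufhik*: final sound = /k/, a voiceless consonant → -ul → *ufhikul*.
The agentive form *ufhikul*: final sound = /l/, a consonant → -ep → *ufhikulep*.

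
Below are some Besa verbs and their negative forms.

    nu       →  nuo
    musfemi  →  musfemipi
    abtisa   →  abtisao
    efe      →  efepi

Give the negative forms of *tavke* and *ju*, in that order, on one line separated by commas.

The suffix is conditioned by the last vowel: -pi when the last vowel of the stem is a front vowel (*musfemi*, *efe*); -o when the last vowel of the stem is a back vowel (*nu*, *abtisa*).
*tavke*: last vowel = /e/, a front vowel → -pi → *tavkepi*.
Since the last vowel of *ju* is /u/ (a back vowel), it takes -o, giving *juo*.

tavkepi, juo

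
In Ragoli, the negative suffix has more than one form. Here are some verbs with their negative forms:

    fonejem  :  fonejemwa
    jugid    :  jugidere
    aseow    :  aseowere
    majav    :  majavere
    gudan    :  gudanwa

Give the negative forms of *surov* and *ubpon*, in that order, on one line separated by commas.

The suffix is conditioned by the final consonant: -wa when the stem ends in a nasal (*fonejem*, *gudan*); -ere when the stem ends in a non-nasal consonant (*jugid*, *aseow*, *majav*).
The final consonant of *surov* is /v/, which is non-nasal, so the suffix is -ere, giving *surovere*.
*ubpon*: final consonant = /n/, a nasal → -wa → *ubponwa*.

surovere, ubponwa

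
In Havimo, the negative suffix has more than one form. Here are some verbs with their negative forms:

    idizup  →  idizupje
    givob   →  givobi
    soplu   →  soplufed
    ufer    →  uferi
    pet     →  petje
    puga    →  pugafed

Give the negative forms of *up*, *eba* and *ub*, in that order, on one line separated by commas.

The alternation tracks the final sound of the stem — -je when the stem ends in a voiceless consonant (*idizup*, *pet*); -i when the stem ends in a voiced consonant (*givob*, *ufer*); -fed when the stem ends in a vowel (*soplu*, *puga*).
*up* — final sound /p/ (a voiceless consonant) → -je → *upje*.
*eba*: final sound = /a/, a vowel → -fed → *ebafed*.
*ub*: final sound = /b/, a voiced consonant → -i → *ubi*.

upje, ebafed, ubi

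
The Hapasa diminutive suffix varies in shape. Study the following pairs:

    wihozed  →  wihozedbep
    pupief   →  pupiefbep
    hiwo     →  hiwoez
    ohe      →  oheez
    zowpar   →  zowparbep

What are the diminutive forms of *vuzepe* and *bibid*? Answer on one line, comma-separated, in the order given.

vuzepeez, bibidbep

The suffix is conditioned by the final sound: -bep when the stem ends in a consonant (*wihozed*, *pupief*, *zowpar*); -ez when the stem ends in a vowel (*hiwo*, *ohe*).
*vuzepe* — final sound /e/ (a vowel) → -ez → *vuzepeez*.
Since the final sound of *bibid* is /d/ (a consonant), it takes -bep, giving *bibidbep*.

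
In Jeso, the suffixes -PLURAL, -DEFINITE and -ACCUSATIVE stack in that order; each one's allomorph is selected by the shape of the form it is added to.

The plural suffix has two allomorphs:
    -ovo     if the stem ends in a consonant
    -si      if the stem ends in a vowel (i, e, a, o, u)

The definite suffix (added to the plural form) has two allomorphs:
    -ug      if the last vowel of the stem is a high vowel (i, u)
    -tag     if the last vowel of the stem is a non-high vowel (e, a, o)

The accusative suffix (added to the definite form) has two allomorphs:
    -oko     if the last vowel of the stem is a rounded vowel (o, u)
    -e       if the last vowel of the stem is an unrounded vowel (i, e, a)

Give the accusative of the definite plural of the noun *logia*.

Since the final sound of *logia* is /a/ (a vowel), it takes -si, giving *logiasi*.
Since the last vowel of the plural form *logiasi* is /i/ (a high vowel), it takes -ug, giving *logiasiug*.
Since the last vowel of the definite form *logiasiug* is /u/ (a rounded vowel), it takes -oko, giving *logiasiugoko*.

logiasiugoko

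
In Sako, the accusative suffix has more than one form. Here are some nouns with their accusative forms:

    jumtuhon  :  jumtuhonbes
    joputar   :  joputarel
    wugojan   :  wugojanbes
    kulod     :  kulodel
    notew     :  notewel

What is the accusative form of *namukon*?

namukonbes

Looking at the final consonant of each stem: -bes when the stem ends in a nasal (*jumtuhon*, *wugojan*); -el when the stem ends in a non-nasal consonant (*joputar*, *kulod*, *notew*).
Since the final consonant of *namukon* is /n/ (a nasal), it takes -bes, giving *namukonbes*.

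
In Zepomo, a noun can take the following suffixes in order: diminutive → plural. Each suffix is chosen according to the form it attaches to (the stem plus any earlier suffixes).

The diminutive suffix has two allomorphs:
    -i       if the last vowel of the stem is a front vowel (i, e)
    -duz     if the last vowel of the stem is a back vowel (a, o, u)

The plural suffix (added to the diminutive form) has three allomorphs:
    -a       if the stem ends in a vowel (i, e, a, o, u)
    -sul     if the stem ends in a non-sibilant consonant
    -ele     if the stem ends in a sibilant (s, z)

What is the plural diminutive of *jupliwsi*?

jupliwsiia

The last vowel of *jupliwsi* is /i/, which is a front vowel, so the diminutive suffix is -i, giving *jupliwsii*.
The diminutive form *jupliwsii* — final sound /i/ (a vowel) → -a → *jupliwsiia*.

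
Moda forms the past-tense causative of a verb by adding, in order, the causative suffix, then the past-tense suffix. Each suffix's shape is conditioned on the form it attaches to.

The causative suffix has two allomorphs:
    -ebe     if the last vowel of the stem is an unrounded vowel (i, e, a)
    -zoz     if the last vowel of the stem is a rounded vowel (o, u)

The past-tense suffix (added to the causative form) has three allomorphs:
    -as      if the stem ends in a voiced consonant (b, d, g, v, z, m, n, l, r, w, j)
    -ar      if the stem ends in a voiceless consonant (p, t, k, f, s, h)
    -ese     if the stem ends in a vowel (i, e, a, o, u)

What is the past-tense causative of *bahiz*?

bahizebeese

*bahiz*: last vowel = /i/, an unrounded vowel → -ebe → *bahizebe*.
Since the final sound of the causative form *bahizebe* is /e/ (a vowel), it takes -ese, giving *bahizebeese*.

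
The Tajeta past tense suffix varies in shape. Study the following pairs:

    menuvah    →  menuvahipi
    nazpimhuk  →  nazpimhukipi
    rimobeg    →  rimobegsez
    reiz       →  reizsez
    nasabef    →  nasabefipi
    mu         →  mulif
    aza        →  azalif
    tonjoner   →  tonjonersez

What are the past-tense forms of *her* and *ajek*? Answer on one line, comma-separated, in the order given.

The alternation tracks the final sound of the stem — -ipi when the stem ends in a voiceless consonant (*menuvah*, *nazpimhuk*, *nasabef*); -sez when the stem ends in a voiced consonant (*rimobeg*, *reiz*, *tonjoner*); -lif when the stem ends in a vowel (*mu*, *aza*).
*her*: final sound = /r/, a voiced consonant → -sez → *hersez*.
*ajek*: final sound = /k/, a voiceless consonant → -ipi → *ajekipi*.

hersez, ajekipi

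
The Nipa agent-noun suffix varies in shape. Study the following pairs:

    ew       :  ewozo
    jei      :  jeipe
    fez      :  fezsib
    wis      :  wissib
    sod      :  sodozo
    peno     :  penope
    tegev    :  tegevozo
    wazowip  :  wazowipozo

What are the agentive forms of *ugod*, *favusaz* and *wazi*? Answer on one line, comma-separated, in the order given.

The pattern is sibilance of the final sound: -sib when the stem ends in a sibilant (*fez*, *wis*); -ozo when the stem ends in a non-sibilant consonant (*ew*, *sod*, *tegev*, *wazowip*); -pe when the stem ends in a vowel (*jei*, *peno*).
The final sound of *ugod* is /d/, which is a non-sibilant consonant, so the suffix is -ozo, giving *ugodozo*.
The final sound of *favusaz* is /z/, which is a sibilant, so the suffix is -sib, giving *favusazsib*.
*wazi*: final sound = /i/, a vowel → -pe → *wazipe*.

ugodozo, favusazsib, wazipe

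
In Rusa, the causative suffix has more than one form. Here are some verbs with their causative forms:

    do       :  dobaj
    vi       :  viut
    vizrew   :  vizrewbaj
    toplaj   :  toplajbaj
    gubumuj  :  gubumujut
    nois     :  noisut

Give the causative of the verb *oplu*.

The pattern is height harmony: -ut when the last vowel of the stem is a high vowel (*vi*, *gubumuj*, *nois*); -baj when the last vowel of the stem is a non-high vowel (*do*, *vizrew*, *toplaj*).
The last vowel of *oplu* is /u/, which is a high vowel, so the suffix is -ut, giving *opluut*.

opluut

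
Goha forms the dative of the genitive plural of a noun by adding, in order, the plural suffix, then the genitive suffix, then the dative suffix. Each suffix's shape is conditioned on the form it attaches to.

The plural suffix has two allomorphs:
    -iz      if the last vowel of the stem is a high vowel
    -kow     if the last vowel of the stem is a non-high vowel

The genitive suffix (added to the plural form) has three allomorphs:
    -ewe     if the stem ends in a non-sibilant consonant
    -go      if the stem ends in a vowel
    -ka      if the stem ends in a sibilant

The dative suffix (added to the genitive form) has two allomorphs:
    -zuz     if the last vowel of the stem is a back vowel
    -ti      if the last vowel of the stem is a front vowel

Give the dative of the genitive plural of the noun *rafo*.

*rafo*: last vowel = /o/, a non-high vowel → -kow → *rafokow*.
The plural form *rafokow* — final sound /w/ (a non-sibilant consonant) → -ewe → *rafokowewe*.
The genitive form *rafokowewe*: last vowel = /e/, a front vowel → -ti → *rafokoweweti*.

rafokoweweti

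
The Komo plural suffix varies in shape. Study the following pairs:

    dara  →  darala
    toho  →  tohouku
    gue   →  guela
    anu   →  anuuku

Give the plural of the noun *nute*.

Looking at the last vowel of each stem: -uku when the last vowel of the stem is a rounded vowel (*toho*, *anu*); -la when the last vowel of the stem is an unrounded vowel (*dara*, *gue*).
*nute*: last vowel = /e/, an unrounded vowel → -la → *nutela*.

nutela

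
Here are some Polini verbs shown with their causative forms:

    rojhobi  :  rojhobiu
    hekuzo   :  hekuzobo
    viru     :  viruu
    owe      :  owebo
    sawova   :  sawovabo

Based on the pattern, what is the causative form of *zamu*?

The pattern is height harmony: -u when the last vowel of the stem is a high vowel (*rojhobi*, *viru*); -bo when the last vowel of the stem is a non-high vowel (*hekuzo*, *owe*, *sawova*).
Since the last vowel of *zamu* is /u/ (a high vowel), it takes -u, giving *zamuu*.

zamuu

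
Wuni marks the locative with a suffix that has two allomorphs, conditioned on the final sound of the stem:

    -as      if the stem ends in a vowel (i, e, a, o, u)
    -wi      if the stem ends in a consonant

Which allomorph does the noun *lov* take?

-wi

*lov*: final sound = /v/, a consonant → -wi.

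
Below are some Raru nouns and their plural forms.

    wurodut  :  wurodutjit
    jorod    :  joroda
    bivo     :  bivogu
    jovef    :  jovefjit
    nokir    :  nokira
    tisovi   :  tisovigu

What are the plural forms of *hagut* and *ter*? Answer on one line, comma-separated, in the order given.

The alternation tracks the final sound of the stem — -jit when the stem ends in a voiceless consonant (*wurodut*, *jovef*); -a when the stem ends in a voiced consonant (*jorod*, *nokir*); -gu when the stem ends in a vowel (*bivo*, *tisovi*).
*hagut*: final sound = /t/, a voiceless consonant → -jit → *hagutjit*.
The final sound of *ter* is /r/, which is a voiced consonant, so the suffix is -a, giving *tera*.

hagutjit, tera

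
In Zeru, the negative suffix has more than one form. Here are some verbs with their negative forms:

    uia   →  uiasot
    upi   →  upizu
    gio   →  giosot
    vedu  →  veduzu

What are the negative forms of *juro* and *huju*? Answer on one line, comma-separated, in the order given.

jurosot, hujuzu

The pattern is height harmony: -zu when the last vowel of the stem is a high vowel (*upi*, *vedu*); -sot when the last vowel of the stem is a non-high vowel (*uia*, *gio*).
The last vowel of *juro* is /o/, which is a non-high vowel, so the suffix is -sot, giving *jurosot*.
The last vowel of *huju* is /u/, which is a high vowel, so the suffix is -zu, giving *hujuzu*.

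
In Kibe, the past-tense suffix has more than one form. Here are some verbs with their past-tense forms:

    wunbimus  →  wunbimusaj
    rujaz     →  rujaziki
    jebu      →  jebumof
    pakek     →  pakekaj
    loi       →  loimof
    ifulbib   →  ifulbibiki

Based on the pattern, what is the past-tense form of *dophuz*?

Looking at the final sound of each stem: -aj when the stem ends in a voiceless consonant (*wunbimus*, *pakek*); -iki when the stem ends in a voiced consonant (*rujaz*, *ifulbib*); -mof when the stem ends in a vowel (*jebu*, *loi*).
The final sound of *dophuz* is /z/, which is a voiced consonant, so the suffix is -iki, giving *dophuziki*.

dophuziki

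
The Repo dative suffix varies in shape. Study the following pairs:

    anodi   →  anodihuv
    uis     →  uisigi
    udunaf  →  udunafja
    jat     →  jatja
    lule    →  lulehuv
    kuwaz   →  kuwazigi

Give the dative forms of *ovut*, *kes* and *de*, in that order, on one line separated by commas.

The pattern is sibilance of the final sound: -igi when the stem ends in a sibilant (*uis*, *kuwaz*); -ja when the stem ends in a non-sibilant consonant (*udunaf*, *jat*); -huv when the stem ends in a vowel (*anodi*, *lule*).
*ovut*: final sound = /t/, a non-sibilant consonant → -ja → *ovutja*.
The final sound of *kes* is /s/, which is a sibilant, so the suffix is -igi, giving *kesigi*.
Since the final sound of *de* is /e/ (a vowel), it takes -huv, giving *dehuv*.

ovutja, kesigi, dehuv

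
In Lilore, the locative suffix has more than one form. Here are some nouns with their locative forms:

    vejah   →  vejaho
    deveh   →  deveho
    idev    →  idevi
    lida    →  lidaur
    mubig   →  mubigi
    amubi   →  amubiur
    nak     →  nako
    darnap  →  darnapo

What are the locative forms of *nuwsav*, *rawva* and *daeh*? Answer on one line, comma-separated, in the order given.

The suffix is conditioned by the final sound: -o when the stem ends in a voiceless consonant (*vejah*, *deveh*, *nak*, *darnap*); -i when the stem ends in a voiced consonant (*idev*, *mubig*); -ur when the stem ends in a vowel (*lida*, *amubi*).
Since the final sound of *nuwsav* is /v/ (a voiced consonant), it takes -i, giving *nuwsavi*.
The final sound of *rawva* is /a/, which is a vowel, so the suffix is -ur, giving *rawvaur*.
Since the final sound of *daeh* is /h/ (a voiceless consonant), it takes -o, giving *daeho*.

nuwsavi, rawvaur, daeho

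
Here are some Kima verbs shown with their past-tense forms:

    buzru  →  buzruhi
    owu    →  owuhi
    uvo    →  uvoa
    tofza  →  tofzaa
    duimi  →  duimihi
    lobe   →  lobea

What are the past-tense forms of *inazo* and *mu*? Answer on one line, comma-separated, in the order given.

inazoa, muhi

The pattern is height harmony: -hi when the last vowel of the stem is a high vowel (*buzru*, *owu*, *duimi*); -a when the last vowel of the stem is a non-high vowel (*uvo*, *tofza*, *lobe*).
Since the last vowel of *inazo* is /o/ (a non-high vowel), it takes -a, giving *inazoa*.
*mu* — last vowel /u/ (a high vowel) → -hi → *muhi*.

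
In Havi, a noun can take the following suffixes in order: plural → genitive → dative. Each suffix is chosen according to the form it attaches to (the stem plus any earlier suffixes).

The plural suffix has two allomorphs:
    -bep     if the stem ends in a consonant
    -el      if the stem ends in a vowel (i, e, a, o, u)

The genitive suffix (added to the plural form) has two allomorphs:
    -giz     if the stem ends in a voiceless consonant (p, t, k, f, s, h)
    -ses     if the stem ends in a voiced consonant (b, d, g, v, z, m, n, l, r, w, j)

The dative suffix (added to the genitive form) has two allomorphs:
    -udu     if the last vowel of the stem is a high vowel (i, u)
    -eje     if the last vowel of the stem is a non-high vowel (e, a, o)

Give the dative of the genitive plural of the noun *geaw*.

Since the final sound of *geaw* is /w/ (a consonant), it takes -bep, giving *geawbep*.
The final consonant of the plural form *geawbep* is /p/, which is voiceless, so the genitive suffix is -giz, giving *geawbepgiz*.
The genitive form *geawbepgiz* — last vowel /i/ (a high vowel) → -udu → *geawbepgizudu*.

geawbepgizudu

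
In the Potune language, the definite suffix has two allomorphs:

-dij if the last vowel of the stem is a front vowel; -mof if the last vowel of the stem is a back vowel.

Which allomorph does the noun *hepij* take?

-dij

The last vowel of *hepij* is /i/, which is a front vowel, so the suffix is -dij.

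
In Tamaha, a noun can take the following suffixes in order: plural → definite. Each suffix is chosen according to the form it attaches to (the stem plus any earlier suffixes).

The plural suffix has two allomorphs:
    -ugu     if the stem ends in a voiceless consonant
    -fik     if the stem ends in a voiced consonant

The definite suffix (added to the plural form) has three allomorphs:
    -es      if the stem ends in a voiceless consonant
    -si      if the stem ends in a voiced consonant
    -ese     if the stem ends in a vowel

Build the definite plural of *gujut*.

gujutuguese

The final consonant of *gujut* is /t/, which is voiceless, so the plural suffix is -ugu, giving *gujutugu*.
The final sound of the plural form *gujutugu* is /u/, which is a vowel, so the definite suffix is -ese, giving *gujutuguese*.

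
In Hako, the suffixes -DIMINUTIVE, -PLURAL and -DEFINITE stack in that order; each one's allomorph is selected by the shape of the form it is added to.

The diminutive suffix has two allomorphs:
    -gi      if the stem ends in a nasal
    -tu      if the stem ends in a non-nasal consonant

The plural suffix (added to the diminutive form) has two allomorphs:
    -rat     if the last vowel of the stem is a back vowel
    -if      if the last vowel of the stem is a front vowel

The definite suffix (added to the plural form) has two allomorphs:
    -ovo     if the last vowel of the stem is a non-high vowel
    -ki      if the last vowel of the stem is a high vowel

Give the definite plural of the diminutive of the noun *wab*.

*wab*: final consonant = /b/, non-nasal → -tu → *wabtu*.
The diminutive form *wabtu*: last vowel = /u/, a back vowel → -rat → *wabturat*.
The last vowel of the plural form *wabturat* is /a/, which is a non-high vowel, so the definite suffix is -ovo, giving *wabturatovo*.

wabturatovo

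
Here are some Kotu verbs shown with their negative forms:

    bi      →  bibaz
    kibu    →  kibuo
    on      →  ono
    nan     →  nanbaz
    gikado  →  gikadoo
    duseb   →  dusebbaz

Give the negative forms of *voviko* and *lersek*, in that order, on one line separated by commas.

vovikoo, lersekbaz

The alternation tracks the last vowel of the stem — -o when the last vowel of the stem is a rounded vowel (*kibu*, *on*, *gikado*); -baz when the last vowel of the stem is an unrounded vowel (*bi*, *nan*, *duseb*).
*voviko* — last vowel /o/ (a rounded vowel) → -o → *vovikoo*.
Since the last vowel of *lersek* is /e/ (an unrounded vowel), it takes -baz, giving *lersekbaz*.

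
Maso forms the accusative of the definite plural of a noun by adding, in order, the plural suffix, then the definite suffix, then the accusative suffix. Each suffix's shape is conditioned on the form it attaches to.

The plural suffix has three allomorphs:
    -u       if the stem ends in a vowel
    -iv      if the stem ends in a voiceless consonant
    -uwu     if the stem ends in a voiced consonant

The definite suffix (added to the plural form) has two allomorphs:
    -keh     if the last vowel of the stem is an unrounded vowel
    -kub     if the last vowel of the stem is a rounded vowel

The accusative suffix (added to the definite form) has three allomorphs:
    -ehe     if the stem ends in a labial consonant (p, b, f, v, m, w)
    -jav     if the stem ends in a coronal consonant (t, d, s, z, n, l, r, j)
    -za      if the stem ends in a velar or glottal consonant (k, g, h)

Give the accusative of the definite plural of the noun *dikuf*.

dikufivkehza

Since the final sound of *dikuf* is /f/ (a voiceless consonant), it takes -iv, giving *dikufiv*.
The plural form *dikufiv*: last vowel = /i/, an unrounded vowel → -keh → *dikufivkeh*.
The final consonant of the definite form *dikufivkeh* is /h/, which is velar/glottal, so the accusative suffix is -za, giving *dikufivkehza*.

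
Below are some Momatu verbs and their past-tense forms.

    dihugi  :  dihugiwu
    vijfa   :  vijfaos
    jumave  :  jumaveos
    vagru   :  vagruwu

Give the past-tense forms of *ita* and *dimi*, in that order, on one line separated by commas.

The alternation tracks the last vowel of the stem — -wu when the last vowel of the stem is a high vowel (*dihugi*, *vagru*); -os when the last vowel of the stem is a non-high vowel (*vijfa*, *jumave*).
*ita* — last vowel /a/ (a non-high vowel) → -os → *itaos*.
The last vowel of *dimi* is /i/, which is a high vowel, so the suffix is -wu, giving *dimiwu*.

itaos, dimiwu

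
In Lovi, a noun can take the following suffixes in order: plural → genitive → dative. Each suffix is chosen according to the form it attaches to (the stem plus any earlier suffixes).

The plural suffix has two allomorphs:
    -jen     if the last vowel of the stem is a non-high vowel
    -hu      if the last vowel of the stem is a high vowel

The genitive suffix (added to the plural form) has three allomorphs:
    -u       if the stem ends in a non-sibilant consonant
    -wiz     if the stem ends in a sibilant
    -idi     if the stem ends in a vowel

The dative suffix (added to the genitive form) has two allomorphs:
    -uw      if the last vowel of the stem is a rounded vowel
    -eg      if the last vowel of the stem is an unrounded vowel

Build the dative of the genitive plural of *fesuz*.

fesuzhuidieg

*fesuz*: last vowel = /u/, a high vowel → -hu → *fesuzhu*.
The plural form *fesuzhu*: final sound = /u/, a vowel → -idi → *fesuzhuidi*.
The genitive form *fesuzhuidi* — last vowel /i/ (an unrounded vowel) → -eg → *fesuzhuidieg*.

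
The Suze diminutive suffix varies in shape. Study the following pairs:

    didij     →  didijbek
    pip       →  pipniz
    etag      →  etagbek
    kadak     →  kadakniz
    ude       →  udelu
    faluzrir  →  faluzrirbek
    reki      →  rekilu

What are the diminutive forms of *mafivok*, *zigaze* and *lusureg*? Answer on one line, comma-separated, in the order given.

The suffix is conditioned by the final sound: -niz when the stem ends in a voiceless consonant (*pip*, *kadak*); -bek when the stem ends in a voiced consonant (*didij*, *etag*, *faluzrir*); -lu when the stem ends in a vowel (*ude*, *reki*).
*mafivok* — final sound /k/ (a voiceless consonant) → -niz → *mafivokniz*.
*zigaze* — final sound /e/ (a vowel) → -lu → *zigazelu*.
*lusureg*: final sound = /g/, a voiced consonant → -bek → *lusuregbek*.

mafivokniz, zigazelu, lusuregbek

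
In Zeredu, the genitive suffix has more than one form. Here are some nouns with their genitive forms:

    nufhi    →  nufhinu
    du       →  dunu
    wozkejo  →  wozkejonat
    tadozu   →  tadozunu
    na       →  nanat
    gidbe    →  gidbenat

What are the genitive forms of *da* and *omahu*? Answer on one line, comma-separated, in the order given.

The alternation tracks the last vowel of the stem — -nu when the last vowel of the stem is a high vowel (*nufhi*, *du*, *tadozu*); -nat when the last vowel of the stem is a non-high vowel (*wozkejo*, *na*, *gidbe*).
*da*: last vowel = /a/, a non-high vowel → -nat → *danat*.
The last vowel of *omahu* is /u/, which is a high vowel, so the suffix is -nu, giving *omahunu*.

danat, omahunu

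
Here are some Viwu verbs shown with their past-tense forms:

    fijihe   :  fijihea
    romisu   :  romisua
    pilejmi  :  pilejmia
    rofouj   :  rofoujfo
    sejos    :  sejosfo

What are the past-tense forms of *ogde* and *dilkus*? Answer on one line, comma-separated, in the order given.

The alternation tracks the final sound of the stem — -fo when the stem ends in a consonant (*rofouj*, *sejos*); -a when the stem ends in a vowel (*fijihe*, *romisu*, *pilejmi*).
The final sound of *ogde* is /e/, which is a vowel, so the suffix is -a, giving *ogdea*.
The final sound of *dilkus* is /s/, which is a consonant, so the suffix is -fo, giving *dilkusfo*.

ogdea, dilkusfo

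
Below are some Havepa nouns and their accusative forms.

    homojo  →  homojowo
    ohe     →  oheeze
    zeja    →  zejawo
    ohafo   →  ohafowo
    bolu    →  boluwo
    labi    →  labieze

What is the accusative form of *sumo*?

sumowo

The pattern is front/back vowel harmony: -eze when the last vowel of the stem is a front vowel (*ohe*, *labi*); -wo when the last vowel of the stem is a back vowel (*homojo*, *zeja*, *ohafo*, *bolu*).
*sumo*: last vowel = /o/, a back vowel → -wo → *sumowo*.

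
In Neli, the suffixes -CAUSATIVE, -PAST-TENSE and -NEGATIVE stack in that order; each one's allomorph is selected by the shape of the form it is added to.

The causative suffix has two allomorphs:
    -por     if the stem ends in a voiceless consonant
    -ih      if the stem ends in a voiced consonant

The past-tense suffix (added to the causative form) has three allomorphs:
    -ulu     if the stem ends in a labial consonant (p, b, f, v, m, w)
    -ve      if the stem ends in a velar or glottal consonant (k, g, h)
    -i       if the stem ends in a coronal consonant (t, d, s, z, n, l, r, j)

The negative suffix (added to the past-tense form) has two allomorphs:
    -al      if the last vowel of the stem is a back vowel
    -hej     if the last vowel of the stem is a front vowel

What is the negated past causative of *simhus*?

simhusporihej

Since the final consonant of *simhus* is /s/ (voiceless), it takes -por, giving *simhuspor*.
The final consonant of the causative form *simhuspor* is /r/, which is coronal, so the past-tense suffix is -i, giving *simhuspori*.
Since the last vowel of the past-tense form *simhuspori* is /i/ (a front vowel), it takes -hej, giving *simhusporihej*.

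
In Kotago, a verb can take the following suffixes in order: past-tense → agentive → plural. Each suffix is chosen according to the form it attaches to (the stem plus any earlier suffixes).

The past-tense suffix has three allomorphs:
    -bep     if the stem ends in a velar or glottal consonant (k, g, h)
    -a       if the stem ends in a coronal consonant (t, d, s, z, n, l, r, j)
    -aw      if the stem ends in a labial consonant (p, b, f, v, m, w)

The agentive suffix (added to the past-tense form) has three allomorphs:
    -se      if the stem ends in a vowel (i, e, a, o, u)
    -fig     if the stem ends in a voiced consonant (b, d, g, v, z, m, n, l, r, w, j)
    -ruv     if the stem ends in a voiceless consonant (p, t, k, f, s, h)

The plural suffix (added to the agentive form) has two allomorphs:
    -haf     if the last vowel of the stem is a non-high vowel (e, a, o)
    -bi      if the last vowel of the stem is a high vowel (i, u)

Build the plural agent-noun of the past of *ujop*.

The final consonant of *ujop* is /p/, which is labial, so the past-tense suffix is -aw, giving *ujopaw*.
Since the final sound of the past-tense form *ujopaw* is /w/ (a voiced consonant), it takes -fig, giving *ujopawfig*.
The agentive form *ujopawfig*: last vowel = /i/, a high vowel → -bi → *ujopawfigbi*.

ujopawfigbi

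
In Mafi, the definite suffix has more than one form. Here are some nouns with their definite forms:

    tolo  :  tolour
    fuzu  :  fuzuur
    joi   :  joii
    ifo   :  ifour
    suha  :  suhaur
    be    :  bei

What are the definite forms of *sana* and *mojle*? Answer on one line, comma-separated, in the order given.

Looking at the last vowel of each stem: -i when the last vowel of the stem is a front vowel (*joi*, *be*); -ur when the last vowel of the stem is a back vowel (*tolo*, *fuzu*, *ifo*, *suha*).
*sana* — last vowel /a/ (a back vowel) → -ur → *sanaur*.
*mojle*: last vowel = /e/, a front vowel → -i → *mojlei*.

sanaur, mojlei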